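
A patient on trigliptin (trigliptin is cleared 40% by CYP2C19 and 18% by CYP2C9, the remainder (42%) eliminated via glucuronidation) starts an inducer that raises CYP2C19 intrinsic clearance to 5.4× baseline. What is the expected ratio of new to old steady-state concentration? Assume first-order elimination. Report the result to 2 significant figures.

0.36

CYP2C19: 0.4 × 5.4 = 2.16
CYP2C9: 0.18 (unchanged)
Other: 0.42 (unchanged)
New clearance relative to baseline: 2.16 + 0.18 + 0.42 = 2.76.
Steady-state concentration is inversely proportional to clearance, so the fold-change is 1 / 2.76 = 0.36.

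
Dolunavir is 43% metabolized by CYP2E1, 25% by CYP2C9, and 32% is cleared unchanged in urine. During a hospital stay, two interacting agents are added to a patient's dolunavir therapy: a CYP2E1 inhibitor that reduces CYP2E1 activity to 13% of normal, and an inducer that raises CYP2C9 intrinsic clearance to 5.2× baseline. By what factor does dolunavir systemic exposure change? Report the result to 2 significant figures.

The CYP2E1 pathway (43% of clearance) falls to 0.13× activity: 0.43 × 0.13 = 0.0559.
The CYP2C9 pathway (25% of clearance) increases to 5.2× activity: 0.25 × 5.2 = 1.3.
Non-CYP routes (32%) are unchanged.
CL_new/CL_old = 0.0559 + 1.3 + 0.32 = 1.6759.
Net systemic exposure ratio = 1 / 1.6759 = 0.60.

0.60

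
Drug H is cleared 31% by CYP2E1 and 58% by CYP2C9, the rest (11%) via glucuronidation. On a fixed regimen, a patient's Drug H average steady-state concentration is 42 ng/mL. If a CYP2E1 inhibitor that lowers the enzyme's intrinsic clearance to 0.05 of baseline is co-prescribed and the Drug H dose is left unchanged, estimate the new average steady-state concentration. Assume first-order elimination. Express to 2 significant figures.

60 ng/mL

CYP2E1: 0.31 × 0.05 = 0.0155
CYP2C9: 0.58 (unchanged)
Other: 0.11 (unchanged)
Relative clearance = 0.0155 + 0.58 + 0.11 = 0.7055.
New average steady-state concentration = baseline ÷ relative clearance = 42 / 0.7055 = 60 ng/mL.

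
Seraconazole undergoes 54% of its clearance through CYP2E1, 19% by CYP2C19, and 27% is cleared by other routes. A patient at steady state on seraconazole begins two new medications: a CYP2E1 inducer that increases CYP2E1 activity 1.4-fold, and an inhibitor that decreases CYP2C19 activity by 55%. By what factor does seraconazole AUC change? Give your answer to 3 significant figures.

The CYP2E1 pathway (54% of clearance) rises to 1.4× activity: 0.54 × 1.4 = 0.756.
The CYP2C19 pathway (19% of clearance) drops to 0.45× activity: 0.19 × 0.45 = 0.0855.
Non-CYP routes (27%) are unchanged.
CL_new/CL_old = 0.756 + 0.0855 + 0.27 = 1.1115.
Because AUC varies inversely with clearance, the combined effect is 1 / 1.1115 = 0.900.

0.900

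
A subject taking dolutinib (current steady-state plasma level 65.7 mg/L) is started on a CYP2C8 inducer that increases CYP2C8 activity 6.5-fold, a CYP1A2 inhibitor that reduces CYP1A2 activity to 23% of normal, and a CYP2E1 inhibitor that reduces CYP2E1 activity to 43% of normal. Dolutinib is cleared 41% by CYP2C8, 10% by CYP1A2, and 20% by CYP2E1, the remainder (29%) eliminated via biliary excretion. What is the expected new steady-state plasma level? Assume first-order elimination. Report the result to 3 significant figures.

The CYP2C8 pathway (41% of clearance) is boosted to 6.5× activity: 0.41 × 6.5 = 2.665.
The CYP1A2 pathway (10% of clearance) drops to 0.23× activity: 0.1 × 0.23 = 0.023.
The CYP2E1 pathway (20% of clearance) is reduced to 0.43× activity: 0.2 × 0.43 = 0.086.
Non-CYP routes (29%) are unchanged.
Relative clearance = 2.665 + 0.023 + 0.086 + 0.29 = 3.064.
Dividing the baseline by the relative clearance: 65.7 / 3.064 = 21.4 mg/L.

21.4 mg/L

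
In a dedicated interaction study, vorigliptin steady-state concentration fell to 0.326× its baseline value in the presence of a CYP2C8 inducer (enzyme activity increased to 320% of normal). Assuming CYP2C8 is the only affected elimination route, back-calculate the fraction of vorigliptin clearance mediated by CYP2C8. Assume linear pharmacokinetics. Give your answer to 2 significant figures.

0.94

Let x = fm,CYP2C8. Because steady-state concentration ∝ 1/CL, relative clearance rose to 1/0.326 = 3.067.
Only the CYP2C8 route changed, so 3.067 = x·3.2 + (1 − x), giving x = 0.94.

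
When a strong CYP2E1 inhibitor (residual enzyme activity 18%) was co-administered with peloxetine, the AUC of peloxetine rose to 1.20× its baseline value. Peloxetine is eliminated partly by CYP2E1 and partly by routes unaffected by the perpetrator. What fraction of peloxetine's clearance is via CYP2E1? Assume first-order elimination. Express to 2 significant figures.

0.20

CL'/CL = 1 / 1.20 = 0.8333
0.18·fm + (1 − fm) = 0.8333
fm = (0.8333 − 1) / (0.18 − 1) = 0.20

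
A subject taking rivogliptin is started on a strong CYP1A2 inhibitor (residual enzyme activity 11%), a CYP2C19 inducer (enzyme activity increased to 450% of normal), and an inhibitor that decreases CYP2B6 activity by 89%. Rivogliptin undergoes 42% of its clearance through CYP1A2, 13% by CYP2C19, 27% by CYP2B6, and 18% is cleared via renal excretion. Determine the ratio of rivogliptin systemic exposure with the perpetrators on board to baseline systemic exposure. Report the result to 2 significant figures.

1.2

The CYP1A2 pathway (42% of clearance) falls to 0.11× activity: 0.42 × 0.11 = 0.0462.
The CYP2C19 pathway (13% of clearance) rises to 4.5× activity: 0.13 × 4.5 = 0.585.
The CYP2B6 pathway (27% of clearance) is reduced to 0.11× activity: 0.27 × 0.11 = 0.0297.
The remaining 18% of clearance is unaffected.
Relative clearance = 0.0462 + 0.585 + 0.0297 + 0.18 = 0.8409.
Because systemic exposure varies inversely with clearance, the combined effect is 1 / 0.8409 = 1.2.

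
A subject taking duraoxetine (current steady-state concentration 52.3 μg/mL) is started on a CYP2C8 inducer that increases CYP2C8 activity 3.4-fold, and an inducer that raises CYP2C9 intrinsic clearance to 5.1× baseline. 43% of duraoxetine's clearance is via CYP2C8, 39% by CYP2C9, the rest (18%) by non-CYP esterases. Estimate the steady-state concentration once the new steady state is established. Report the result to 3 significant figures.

The CYP2C8 pathway (43% of clearance) increases to 3.4× activity: 0.43 × 3.4 = 1.462.
The CYP2C9 pathway (39% of clearance) increases to 5.1× activity: 0.39 × 5.1 = 1.989.
Non-CYP routes (18%) are unchanged.
CL_new/CL_old = 1.462 + 1.989 + 0.18 = 3.631.
New steady-state concentration = 52.3 / 3.631 = 14.4 μg/mL (concentration scales inversely with clearance).

14.4 μg/mL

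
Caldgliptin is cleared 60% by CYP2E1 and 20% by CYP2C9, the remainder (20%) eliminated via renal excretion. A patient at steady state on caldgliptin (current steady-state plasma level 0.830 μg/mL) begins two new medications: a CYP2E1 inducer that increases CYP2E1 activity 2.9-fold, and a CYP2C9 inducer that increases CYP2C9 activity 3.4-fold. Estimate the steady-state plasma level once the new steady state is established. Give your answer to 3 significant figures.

The CYP2E1 pathway (60% of clearance) is boosted to 2.9× activity: 0.6 × 2.9 = 1.74.
The CYP2C9 pathway (20% of clearance) increases to 3.4× activity: 0.2 × 3.4 = 0.68.
Non-CYP routes (20%) are unchanged.
New clearance relative to baseline: 1.74 + 0.68 + 0.2 = 2.62.
Dividing the baseline by the relative clearance: 0.830 / 2.62 = 0.317 μg/mL.

0.317 μg/mL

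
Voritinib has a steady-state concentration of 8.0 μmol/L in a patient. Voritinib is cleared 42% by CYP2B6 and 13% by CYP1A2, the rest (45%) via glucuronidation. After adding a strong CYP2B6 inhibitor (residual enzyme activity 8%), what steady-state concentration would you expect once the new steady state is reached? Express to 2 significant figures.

The CYP2B6 pathway (42% of clearance) falls to 0.08× activity: 0.42 × 0.08 = 0.0336.
CYP1A2 (13%) and the residual 45% are unaffected.
New clearance relative to baseline: 0.0336 + 0.13 + 0.45 = 0.6136.
Steady-state concentration ∝ 1/CL, so new value = 8.0 / 0.6136 = 13 μmol/L.

13 μmol/L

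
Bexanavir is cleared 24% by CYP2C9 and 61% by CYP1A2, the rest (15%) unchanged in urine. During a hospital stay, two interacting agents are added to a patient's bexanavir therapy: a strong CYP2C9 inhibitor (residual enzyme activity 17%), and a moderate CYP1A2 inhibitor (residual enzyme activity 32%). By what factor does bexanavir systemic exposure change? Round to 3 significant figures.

2.59

The CYP2C9 pathway (24% of clearance) drops to 0.17× activity: 0.24 × 0.17 = 0.0408.
The CYP1A2 pathway (61% of clearance) falls to 0.32× activity: 0.61 × 0.32 = 0.1952.
Non-CYP routes (15%) are unchanged.
New clearance relative to baseline: 0.0408 + 0.1952 + 0.15 = 0.386.
Because systemic exposure varies inversely with clearance, the combined effect is 1 / 0.386 = 2.59.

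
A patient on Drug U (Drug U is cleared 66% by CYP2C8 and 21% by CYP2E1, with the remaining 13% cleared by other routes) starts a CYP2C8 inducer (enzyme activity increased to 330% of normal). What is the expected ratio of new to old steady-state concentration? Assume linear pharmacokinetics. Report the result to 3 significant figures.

CYP2C8: 0.66 × 3.3 = 2.178
CYP2E1: 0.21 (unchanged)
Other: 0.13 (unchanged)
New clearance relative to baseline: 2.178 + 0.21 + 0.13 = 2.518.
Since steady-state concentration ∝ 1/CL, the ratio is 1 / 2.518 = 0.397.

0.397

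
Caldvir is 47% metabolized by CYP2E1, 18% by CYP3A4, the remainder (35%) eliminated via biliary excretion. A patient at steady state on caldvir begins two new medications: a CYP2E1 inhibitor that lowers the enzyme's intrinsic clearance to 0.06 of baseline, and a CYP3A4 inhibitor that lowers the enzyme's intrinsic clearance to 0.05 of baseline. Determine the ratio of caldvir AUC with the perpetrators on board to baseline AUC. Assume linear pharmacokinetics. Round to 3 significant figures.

2.58

CYP2E1: 0.47 × 0.06 = 0.0282
CYP3A4: 0.18 × 0.05 = 0.009
Other: 0.35 (unchanged)
CL_new/CL_old = 0.0282 + 0.009 + 0.35 = 0.3872.
Net AUC ratio = 1 / 0.3872 = 2.58.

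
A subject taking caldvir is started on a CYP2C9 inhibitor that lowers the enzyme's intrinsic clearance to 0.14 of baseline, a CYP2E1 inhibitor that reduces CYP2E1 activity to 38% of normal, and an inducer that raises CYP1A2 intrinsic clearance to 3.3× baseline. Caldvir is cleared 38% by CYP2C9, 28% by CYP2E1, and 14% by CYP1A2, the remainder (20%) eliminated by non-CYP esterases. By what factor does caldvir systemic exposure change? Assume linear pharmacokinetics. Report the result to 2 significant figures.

1.2

CYP2C9: 0.38 × 0.14 = 0.0532
CYP2E1: 0.28 × 0.38 = 0.1064
CYP1A2: 0.14 × 3.3 = 0.462
Other: 0.2 (unchanged)
New clearance relative to baseline: 0.0532 + 0.1064 + 0.462 + 0.2 = 0.8216.
Systemic exposure ∝ 1/CL: fold-change = 1 / 0.8216 = 1.2.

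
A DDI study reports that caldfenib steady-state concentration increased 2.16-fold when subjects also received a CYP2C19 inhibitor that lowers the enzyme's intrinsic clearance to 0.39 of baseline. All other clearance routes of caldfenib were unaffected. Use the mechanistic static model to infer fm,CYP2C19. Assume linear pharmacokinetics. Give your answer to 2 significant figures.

CL'/CL = 1 / 2.16 = 0.463
0.39·fm + (1 − fm) = 0.463
fm = (0.463 − 1) / (0.39 − 1) = 0.88

0.88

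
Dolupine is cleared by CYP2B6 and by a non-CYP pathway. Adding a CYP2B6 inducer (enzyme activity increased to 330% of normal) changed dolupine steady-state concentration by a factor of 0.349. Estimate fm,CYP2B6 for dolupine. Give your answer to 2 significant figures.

0.81

CL'/CL = 1 / 0.349 = 2.865
3.3·fm + (1 − fm) = 2.865
fm = (2.865 − 1) / (3.3 − 1) = 0.81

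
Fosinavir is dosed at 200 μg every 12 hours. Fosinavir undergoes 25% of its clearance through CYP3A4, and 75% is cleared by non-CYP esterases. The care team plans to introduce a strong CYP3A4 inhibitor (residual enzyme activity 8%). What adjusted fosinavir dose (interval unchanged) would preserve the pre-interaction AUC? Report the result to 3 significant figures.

The CYP3A4 pathway (25% of clearance) drops to 0.08× activity: 0.25 × 0.08 = 0.02.
The remaining 75% of clearance is unaffected.
New clearance relative to baseline: 0.02 + 0.75 = 0.77.
Css,avg = (dose rate)/CL, so holding Css fixed requires dose ∝ CL: 200 × 0.77 = 154 μg.

154 μg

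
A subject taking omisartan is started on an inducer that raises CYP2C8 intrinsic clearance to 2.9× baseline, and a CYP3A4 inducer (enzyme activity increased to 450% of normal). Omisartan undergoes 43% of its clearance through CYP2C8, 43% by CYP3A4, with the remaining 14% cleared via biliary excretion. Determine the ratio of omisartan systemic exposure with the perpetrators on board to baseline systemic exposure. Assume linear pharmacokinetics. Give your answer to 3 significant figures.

The CYP2C8 pathway (43% of clearance) is boosted to 2.9× activity: 0.43 × 2.9 = 1.247.
The CYP3A4 pathway (43% of clearance) is boosted to 4.5× activity: 0.43 × 4.5 = 1.935.
The remaining 14% of clearance is unaffected.
CL_new/CL_old = 1.247 + 1.935 + 0.14 = 3.322.
Net systemic exposure ratio = 1 / 3.322 = 0.301.

0.301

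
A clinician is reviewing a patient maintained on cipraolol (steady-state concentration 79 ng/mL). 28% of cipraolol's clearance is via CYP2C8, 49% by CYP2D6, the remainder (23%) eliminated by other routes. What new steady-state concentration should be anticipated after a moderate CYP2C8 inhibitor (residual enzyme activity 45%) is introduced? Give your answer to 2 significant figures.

The CYP2C8 pathway (28% of clearance) is reduced to 0.45× activity: 0.28 × 0.45 = 0.126.
CYP2D6 (49%) and the residual 23% are unaffected.
New clearance relative to baseline: 0.126 + 0.49 + 0.23 = 0.846.
With dosing unchanged, steady-state concentration scales as 1/CL: 79 / 0.846 = 93 ng/mL.

93 ng/mL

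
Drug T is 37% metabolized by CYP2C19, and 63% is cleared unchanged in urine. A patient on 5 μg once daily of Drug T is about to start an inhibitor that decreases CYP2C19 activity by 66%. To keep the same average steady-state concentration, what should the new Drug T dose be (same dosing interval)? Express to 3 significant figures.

3.78 μg

The CYP2C19 pathway (37% of clearance) is reduced to 0.34× activity: 0.37 × 0.34 = 0.1258.
Non-CYP routes (63%) are unchanged.
New clearance relative to baseline: 0.1258 + 0.63 = 0.7558.
Exposure is unchanged when dose changes in proportion to clearance. New dose = 5 μg × 0.7558 = 3.78 μg.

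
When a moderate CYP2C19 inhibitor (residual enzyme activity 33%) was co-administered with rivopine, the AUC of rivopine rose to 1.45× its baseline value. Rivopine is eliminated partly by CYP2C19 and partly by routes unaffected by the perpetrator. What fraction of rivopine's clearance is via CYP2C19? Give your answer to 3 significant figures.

0.463

Let x = fm,CYP2C19. Because AUC ∝ 1/CL, relative clearance fell to 1/1.45 = 0.6897.
Only the CYP2C19 route changed, so 0.6897 = x·0.33 + (1 − x), giving x = 0.463.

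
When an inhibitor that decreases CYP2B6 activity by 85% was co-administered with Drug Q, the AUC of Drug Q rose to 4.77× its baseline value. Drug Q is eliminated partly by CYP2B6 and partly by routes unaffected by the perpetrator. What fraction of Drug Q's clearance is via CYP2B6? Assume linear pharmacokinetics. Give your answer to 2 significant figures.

0.93

Let fm be the CYP2B6 fraction. New clearance relative to baseline = fm × 0.15 + (1 − fm).
AUC ratio = 1 / (new CL fraction), so new CL fraction = 1 / 4.77 = 0.2096.
fm × 0.15 + 1 − fm = 0.2096  ⇒  fm × (0.15 − 1) = −0.7904  ⇒  fm = 0.93.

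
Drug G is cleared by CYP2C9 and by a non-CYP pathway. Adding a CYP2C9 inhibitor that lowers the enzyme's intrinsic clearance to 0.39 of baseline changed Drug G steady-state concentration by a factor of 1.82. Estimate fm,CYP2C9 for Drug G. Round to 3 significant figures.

0.739

Let x = fm,CYP2C9. Because steady-state concentration ∝ 1/CL, relative clearance fell to 1/1.82 = 0.5495.
Only the CYP2C9 route changed, so 0.5495 = x·0.39 + (1 − x), giving x = 0.739.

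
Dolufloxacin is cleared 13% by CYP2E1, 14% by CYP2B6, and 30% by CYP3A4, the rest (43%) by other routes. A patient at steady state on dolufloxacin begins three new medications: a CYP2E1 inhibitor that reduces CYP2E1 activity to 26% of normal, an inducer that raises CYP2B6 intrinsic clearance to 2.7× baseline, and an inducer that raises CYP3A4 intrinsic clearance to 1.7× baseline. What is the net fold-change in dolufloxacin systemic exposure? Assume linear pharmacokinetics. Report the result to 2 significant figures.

0.74

The CYP2E1 pathway (13% of clearance) is reduced to 0.26× activity: 0.13 × 0.26 = 0.0338.
The CYP2B6 pathway (14% of clearance) increases to 2.7× activity: 0.14 × 2.7 = 0.378.
The CYP3A4 pathway (30% of clearance) rises to 1.7× activity: 0.3 × 1.7 = 0.51.
Non-CYP routes (43%) are unchanged.
CL_new/CL_old = 0.0338 + 0.378 + 0.51 + 0.43 = 1.3518.
Because systemic exposure varies inversely with clearance, the combined effect is 1 / 1.3518 = 0.74.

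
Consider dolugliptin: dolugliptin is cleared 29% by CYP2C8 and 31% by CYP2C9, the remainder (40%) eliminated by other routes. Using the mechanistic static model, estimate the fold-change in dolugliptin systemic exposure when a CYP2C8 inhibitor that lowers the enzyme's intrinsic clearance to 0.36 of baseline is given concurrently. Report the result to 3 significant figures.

1.23

The CYP2C8 pathway (29% of clearance) drops to 0.36× activity: 0.29 × 0.36 = 0.1044.
CYP2C9 (31%) and the residual 40% are unaffected.
Relative clearance = 0.1044 + 0.31 + 0.4 = 0.8144.
Systemic exposure is inversely proportional to clearance, so the fold-change is 1 / 0.8144 = 1.23.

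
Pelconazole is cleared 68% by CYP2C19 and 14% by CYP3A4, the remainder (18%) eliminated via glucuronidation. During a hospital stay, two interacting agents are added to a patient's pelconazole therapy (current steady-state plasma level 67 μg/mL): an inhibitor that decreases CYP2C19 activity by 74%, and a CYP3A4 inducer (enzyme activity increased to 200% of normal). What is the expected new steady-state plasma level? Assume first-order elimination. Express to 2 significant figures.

1.1 × 10² μg/mL

The CYP2C19 pathway (68% of clearance) falls to 0.26× activity: 0.68 × 0.26 = 0.1768.
The CYP3A4 pathway (14% of clearance) increases to 2× activity: 0.14 × 2 = 0.28.
Non-CYP routes (18%) are unchanged.
Relative clearance = 0.1768 + 0.28 + 0.18 = 0.6368.
New steady-state plasma level = 67 / 0.6368 = 1.1 × 10² μg/mL (concentration scales inversely with clearance).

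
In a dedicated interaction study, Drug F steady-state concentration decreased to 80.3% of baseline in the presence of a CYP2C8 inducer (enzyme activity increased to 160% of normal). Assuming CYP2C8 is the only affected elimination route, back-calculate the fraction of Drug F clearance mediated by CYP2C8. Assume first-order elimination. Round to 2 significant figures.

CL'/CL = 1 / 0.803 = 1.245
1.6·fm + (1 − fm) = 1.245
fm = (1.245 − 1) / (1.6 − 1) = 0.41

0.41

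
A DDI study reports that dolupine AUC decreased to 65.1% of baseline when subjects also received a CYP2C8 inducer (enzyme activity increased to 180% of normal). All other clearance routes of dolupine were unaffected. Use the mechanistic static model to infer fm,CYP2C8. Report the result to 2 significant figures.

0.67

Call the CYP2C8 fraction fm. After the interaction, CL_new/CL_old = fm × 1.8 + (1 − fm).
AUC ratio = 1 / (new CL fraction), so new CL fraction = 1 / 0.651 = 1.536.
fm × 1.8 + 1 − fm = 1.536  ⇒  fm × (1.8 − 1) = 0.5361  ⇒  fm = 0.67.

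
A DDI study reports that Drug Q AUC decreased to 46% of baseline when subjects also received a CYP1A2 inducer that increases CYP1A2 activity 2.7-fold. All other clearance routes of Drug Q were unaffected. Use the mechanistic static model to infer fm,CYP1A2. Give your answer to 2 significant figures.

0.69

CL'/CL = 1 / 0.460 = 2.174
2.7·fm + (1 − fm) = 2.174
fm = (2.174 − 1) / (2.7 − 1) = 0.69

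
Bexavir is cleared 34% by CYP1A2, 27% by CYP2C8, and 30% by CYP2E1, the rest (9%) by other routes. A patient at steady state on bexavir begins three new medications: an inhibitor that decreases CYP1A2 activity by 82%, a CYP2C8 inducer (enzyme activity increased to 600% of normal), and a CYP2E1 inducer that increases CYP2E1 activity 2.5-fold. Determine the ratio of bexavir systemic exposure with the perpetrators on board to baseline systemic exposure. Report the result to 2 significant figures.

0.40

CYP1A2: 0.34 × 0.18 = 0.0612
CYP2C8: 0.27 × 6 = 1.62
CYP2E1: 0.3 × 2.5 = 0.75
Other: 0.09 (unchanged)
New clearance relative to baseline: 0.0612 + 1.62 + 0.75 + 0.09 = 2.5212.
Net systemic exposure ratio = 1 / 2.5212 = 0.40.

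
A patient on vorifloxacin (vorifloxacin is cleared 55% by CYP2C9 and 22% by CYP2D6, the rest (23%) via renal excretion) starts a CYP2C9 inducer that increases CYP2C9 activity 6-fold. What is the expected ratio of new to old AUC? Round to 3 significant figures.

The CYP2C9 pathway (55% of clearance) rises to 6× activity: 0.55 × 6 = 3.3.
CYP2D6 (22%) and the residual 23% are unaffected.
New clearance relative to baseline: 3.3 + 0.22 + 0.23 = 3.75.
AUC is inversely proportional to clearance, so the fold-change is 1 / 3.75 = 0.267.

0.267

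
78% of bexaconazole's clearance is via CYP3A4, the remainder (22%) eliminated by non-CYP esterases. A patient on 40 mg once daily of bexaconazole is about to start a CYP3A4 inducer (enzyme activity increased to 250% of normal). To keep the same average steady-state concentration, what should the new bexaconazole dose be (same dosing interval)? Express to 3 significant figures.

CYP3A4: 0.78 × 2.5 = 1.95
Other: 0.22 (unchanged)
Relative clearance = 1.95 + 0.22 = 2.17.
To maintain the same steady-state level, dose must scale with clearance: new dose = 40 × 2.17 = 86.8 mg.

86.8 mg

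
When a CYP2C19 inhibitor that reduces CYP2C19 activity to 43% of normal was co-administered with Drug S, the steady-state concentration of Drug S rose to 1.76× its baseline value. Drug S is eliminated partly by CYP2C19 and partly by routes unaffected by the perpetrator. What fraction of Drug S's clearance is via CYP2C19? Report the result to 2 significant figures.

0.76

Let fm be the CYP2C19 fraction. New clearance relative to baseline = fm × 0.43 + (1 − fm).
Steady-state concentration ratio = 1 / (new CL fraction), so new CL fraction = 1 / 1.76 = 0.5682.
fm × 0.43 + 1 − fm = 0.5682  ⇒  fm × (0.43 − 1) = −0.4318  ⇒  fm = 0.76.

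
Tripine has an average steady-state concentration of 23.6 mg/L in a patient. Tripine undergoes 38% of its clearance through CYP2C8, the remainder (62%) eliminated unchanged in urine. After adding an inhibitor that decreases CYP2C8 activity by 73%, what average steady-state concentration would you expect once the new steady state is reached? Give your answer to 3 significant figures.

32.7 mg/L

CYP2C8: 0.38 × 0.27 = 0.1026
Other: 0.62 (unchanged)
New clearance relative to baseline: 0.1026 + 0.62 = 0.7226.
New average steady-state concentration = baseline ÷ relative clearance = 23.6 / 0.7226 = 32.7 mg/L.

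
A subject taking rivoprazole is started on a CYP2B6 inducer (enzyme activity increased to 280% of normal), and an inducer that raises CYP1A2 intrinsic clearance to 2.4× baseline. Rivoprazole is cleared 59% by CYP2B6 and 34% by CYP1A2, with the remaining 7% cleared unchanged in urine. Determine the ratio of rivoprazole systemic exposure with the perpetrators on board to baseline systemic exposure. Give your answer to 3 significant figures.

0.394

The CYP2B6 pathway (59% of clearance) increases to 2.8× activity: 0.59 × 2.8 = 1.652.
The CYP1A2 pathway (34% of clearance) rises to 2.4× activity: 0.34 × 2.4 = 0.816.
The remaining 7% of clearance is unaffected.
Relative clearance = 1.652 + 0.816 + 0.07 = 2.538.
Because systemic exposure varies inversely with clearance, the combined effect is 1 / 2.538 = 0.394.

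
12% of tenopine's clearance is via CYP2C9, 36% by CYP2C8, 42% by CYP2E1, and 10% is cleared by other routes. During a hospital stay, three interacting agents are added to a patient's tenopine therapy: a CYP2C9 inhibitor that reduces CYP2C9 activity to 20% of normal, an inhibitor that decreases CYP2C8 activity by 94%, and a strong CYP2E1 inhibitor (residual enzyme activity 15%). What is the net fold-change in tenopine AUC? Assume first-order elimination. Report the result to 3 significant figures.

4.79

The CYP2C9 pathway (12% of clearance) is reduced to 0.2× activity: 0.12 × 0.2 = 0.024.
The CYP2C8 pathway (36% of clearance) falls to 0.06× activity: 0.36 × 0.06 = 0.0216.
The CYP2E1 pathway (42% of clearance) falls to 0.15× activity: 0.42 × 0.15 = 0.063.
Non-CYP routes (10%) are unchanged.
New clearance relative to baseline: 0.024 + 0.0216 + 0.063 + 0.1 = 0.2086.
Because AUC varies inversely with clearance, the combined effect is 1 / 0.2086 = 4.79.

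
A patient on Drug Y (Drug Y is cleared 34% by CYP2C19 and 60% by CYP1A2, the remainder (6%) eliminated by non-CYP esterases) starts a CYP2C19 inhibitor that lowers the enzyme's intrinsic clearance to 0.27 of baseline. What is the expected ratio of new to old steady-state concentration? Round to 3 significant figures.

CYP2C19: 0.34 × 0.27 = 0.0918
CYP1A2: 0.6 (unchanged)
Other: 0.06 (unchanged)
CL_new/CL_old = 0.0918 + 0.6 + 0.06 = 0.7518.
Steady-state concentration ratio = CL_old/CL_new = 1 / 0.7518 = 1.33.

1.33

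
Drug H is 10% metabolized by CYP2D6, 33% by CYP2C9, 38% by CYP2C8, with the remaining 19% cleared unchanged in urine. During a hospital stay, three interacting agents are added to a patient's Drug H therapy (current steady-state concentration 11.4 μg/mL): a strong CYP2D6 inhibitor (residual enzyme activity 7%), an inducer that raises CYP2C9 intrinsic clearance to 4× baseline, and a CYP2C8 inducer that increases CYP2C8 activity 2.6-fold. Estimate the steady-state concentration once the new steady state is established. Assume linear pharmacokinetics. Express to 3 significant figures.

The CYP2D6 pathway (10% of clearance) falls to 0.07× activity: 0.1 × 0.07 = 0.007.
The CYP2C9 pathway (33% of clearance) is boosted to 4× activity: 0.33 × 4 = 1.32.
The CYP2C8 pathway (38% of clearance) increases to 2.6× activity: 0.38 × 2.6 = 0.988.
Non-CYP routes (19%) are unchanged.
Relative clearance = 0.007 + 1.32 + 0.988 + 0.19 = 2.505.
Steady-state concentration ∝ 1/CL: new value = 11.4 / 2.505 = 4.55 μg/mL.

4.55 μg/mL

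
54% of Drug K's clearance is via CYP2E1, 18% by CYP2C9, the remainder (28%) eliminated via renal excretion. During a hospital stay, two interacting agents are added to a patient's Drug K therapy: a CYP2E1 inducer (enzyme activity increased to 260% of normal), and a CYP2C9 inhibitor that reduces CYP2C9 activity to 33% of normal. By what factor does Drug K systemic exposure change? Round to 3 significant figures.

CYP2E1: 0.54 × 2.6 = 1.404
CYP2C9: 0.18 × 0.33 = 0.0594
Other: 0.28 (unchanged)
CL_new/CL_old = 1.404 + 0.0594 + 0.28 = 1.7434.
Because systemic exposure varies inversely with clearance, the combined effect is 1 / 1.7434 = 0.574.

0.574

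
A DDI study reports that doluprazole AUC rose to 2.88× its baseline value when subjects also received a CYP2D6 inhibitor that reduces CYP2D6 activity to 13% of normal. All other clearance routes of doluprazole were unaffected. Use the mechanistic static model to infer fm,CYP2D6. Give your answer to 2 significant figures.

Let fm be the CYP2D6 fraction. New clearance relative to baseline = fm × 0.13 + (1 − fm).
AUC ratio = 1 / (new CL fraction), so new CL fraction = 1 / 2.88 = 0.3472.
fm × 0.13 + 1 − fm = 0.3472  ⇒  fm × (0.13 − 1) = −0.6528  ⇒  fm = 0.75.

0.75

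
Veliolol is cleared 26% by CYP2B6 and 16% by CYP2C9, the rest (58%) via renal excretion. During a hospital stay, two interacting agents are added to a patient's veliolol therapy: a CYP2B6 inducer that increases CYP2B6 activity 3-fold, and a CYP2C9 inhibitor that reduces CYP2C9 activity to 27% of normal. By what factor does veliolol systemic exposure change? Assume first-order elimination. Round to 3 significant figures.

CYP2B6: 0.26 × 3 = 0.78
CYP2C9: 0.16 × 0.27 = 0.0432
Other: 0.58 (unchanged)
New clearance relative to baseline: 0.78 + 0.0432 + 0.58 = 1.4032.
Because systemic exposure varies inversely with clearance, the combined effect is 1 / 1.4032 = 0.713.

0.713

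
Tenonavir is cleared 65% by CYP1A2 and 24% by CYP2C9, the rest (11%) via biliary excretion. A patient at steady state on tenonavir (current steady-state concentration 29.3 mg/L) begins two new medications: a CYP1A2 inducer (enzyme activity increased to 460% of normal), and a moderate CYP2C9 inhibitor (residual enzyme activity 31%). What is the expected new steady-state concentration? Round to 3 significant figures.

9.23 mg/L

The CYP1A2 pathway (65% of clearance) increases to 4.6× activity: 0.65 × 4.6 = 2.99.
The CYP2C9 pathway (24% of clearance) drops to 0.31× activity: 0.24 × 0.31 = 0.0744.
Non-CYP routes (11%) are unchanged.
Relative clearance = 2.99 + 0.0744 + 0.11 = 3.1744.
Dividing the baseline by the relative clearance: 29.3 / 3.1744 = 9.23 mg/L.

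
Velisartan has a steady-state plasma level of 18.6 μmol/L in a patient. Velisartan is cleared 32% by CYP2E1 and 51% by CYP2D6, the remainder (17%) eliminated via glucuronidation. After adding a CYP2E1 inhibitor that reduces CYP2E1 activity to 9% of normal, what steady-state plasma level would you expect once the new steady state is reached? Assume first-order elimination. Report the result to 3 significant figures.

26.2 μmol/L

CYP2E1: 0.32 × 0.09 = 0.0288
CYP2D6: 0.51 (unchanged)
Other: 0.17 (unchanged)
Relative clearance = 0.0288 + 0.51 + 0.17 = 0.7088.
Steady-state plasma level ∝ 1/CL, so new value = 18.6 / 0.7088 = 26.2 μmol/L.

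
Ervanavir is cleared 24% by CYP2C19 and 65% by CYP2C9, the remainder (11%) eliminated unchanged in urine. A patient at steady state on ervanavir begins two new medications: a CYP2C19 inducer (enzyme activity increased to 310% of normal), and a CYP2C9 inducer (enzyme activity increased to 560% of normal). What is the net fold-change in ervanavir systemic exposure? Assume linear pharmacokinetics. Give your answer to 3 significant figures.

The CYP2C19 pathway (24% of clearance) increases to 3.1× activity: 0.24 × 3.1 = 0.744.
The CYP2C9 pathway (65% of clearance) is boosted to 5.6× activity: 0.65 × 5.6 = 3.64.
The remaining 11% of clearance is unaffected.
Relative clearance = 0.744 + 3.64 + 0.11 = 4.494.
Systemic exposure ∝ 1/CL: fold-change = 1 / 4.494 = 0.223.

0.223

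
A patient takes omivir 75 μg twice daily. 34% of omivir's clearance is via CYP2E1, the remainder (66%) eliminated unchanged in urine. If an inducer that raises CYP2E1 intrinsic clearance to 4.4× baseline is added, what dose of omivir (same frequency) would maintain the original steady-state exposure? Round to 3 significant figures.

162 μg

The CYP2E1 pathway (34% of clearance) rises to 4.4× activity: 0.34 × 4.4 = 1.496.
Non-CYP routes (66%) are unchanged.
Relative clearance = 1.496 + 0.66 = 2.156.
Css,avg = (dose rate)/CL, so holding Css fixed requires dose ∝ CL: 75 × 2.156 = 162 μg.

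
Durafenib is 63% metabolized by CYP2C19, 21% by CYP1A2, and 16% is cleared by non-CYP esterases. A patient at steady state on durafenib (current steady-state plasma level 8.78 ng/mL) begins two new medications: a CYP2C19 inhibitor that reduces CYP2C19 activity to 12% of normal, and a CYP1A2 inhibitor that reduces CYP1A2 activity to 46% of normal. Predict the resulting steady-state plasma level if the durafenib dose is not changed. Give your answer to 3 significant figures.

The CYP2C19 pathway (63% of clearance) is reduced to 0.12× activity: 0.63 × 0.12 = 0.0756.
The CYP1A2 pathway (21% of clearance) falls to 0.46× activity: 0.21 × 0.46 = 0.0966.
Non-CYP routes (16%) are unchanged.
CL_new/CL_old = 0.0756 + 0.0966 + 0.16 = 0.3322.
Steady-state plasma level ∝ 1/CL: new value = 8.78 / 0.3322 = 26.4 ng/mL.

26.4 ng/mL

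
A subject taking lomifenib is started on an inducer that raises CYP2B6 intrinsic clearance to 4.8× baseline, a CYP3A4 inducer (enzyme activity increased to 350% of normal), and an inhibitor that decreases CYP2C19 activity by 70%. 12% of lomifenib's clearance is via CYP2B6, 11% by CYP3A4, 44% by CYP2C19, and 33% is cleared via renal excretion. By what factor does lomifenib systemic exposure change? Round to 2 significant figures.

0.70

The CYP2B6 pathway (12% of clearance) is boosted to 4.8× activity: 0.12 × 4.8 = 0.576.
The CYP3A4 pathway (11% of clearance) rises to 3.5× activity: 0.11 × 3.5 = 0.385.
The CYP2C19 pathway (44% of clearance) drops to 0.3× activity: 0.44 × 0.3 = 0.132.
The remaining 33% of clearance is unaffected.
New clearance relative to baseline: 0.576 + 0.385 + 0.132 + 0.33 = 1.423.
Systemic exposure ∝ 1/CL: fold-change = 1 / 1.423 = 0.70.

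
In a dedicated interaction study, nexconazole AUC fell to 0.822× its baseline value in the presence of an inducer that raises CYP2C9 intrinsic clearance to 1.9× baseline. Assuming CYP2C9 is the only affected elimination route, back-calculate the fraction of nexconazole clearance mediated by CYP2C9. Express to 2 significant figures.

Let fm be the CYP2C9 fraction. New clearance relative to baseline = fm × 1.9 + (1 − fm).
AUC ratio = 1 / (new CL fraction), so new CL fraction = 1 / 0.822 = 1.217.
fm × 1.9 + 1 − fm = 1.217  ⇒  fm × (1.9 − 1) = 0.2165  ⇒  fm = 0.24.

0.24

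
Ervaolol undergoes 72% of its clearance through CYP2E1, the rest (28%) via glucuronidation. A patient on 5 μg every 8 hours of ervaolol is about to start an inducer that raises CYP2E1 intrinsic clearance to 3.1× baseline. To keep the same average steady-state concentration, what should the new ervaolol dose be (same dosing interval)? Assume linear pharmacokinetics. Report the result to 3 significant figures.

CYP2E1: 0.72 × 3.1 = 2.232
Other: 0.28 (unchanged)
CL_new/CL_old = 2.232 + 0.28 = 2.512.
To maintain the same steady-state level, dose must scale with clearance: new dose = 5 × 2.512 = 12.6 μg.

12.6 μg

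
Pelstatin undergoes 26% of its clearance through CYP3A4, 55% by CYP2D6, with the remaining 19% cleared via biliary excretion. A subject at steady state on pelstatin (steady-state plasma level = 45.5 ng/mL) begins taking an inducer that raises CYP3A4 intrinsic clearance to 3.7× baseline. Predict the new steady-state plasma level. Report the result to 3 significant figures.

26.7 ng/mL

The CYP3A4 pathway (26% of clearance) rises to 3.7× activity: 0.26 × 3.7 = 0.962.
CYP2D6 (55%) and the residual 19% are unaffected.
Relative clearance = 0.962 + 0.55 + 0.19 = 1.702.
New steady-state plasma level = baseline ÷ relative clearance = 45.5 / 1.702 = 26.7 ng/mL.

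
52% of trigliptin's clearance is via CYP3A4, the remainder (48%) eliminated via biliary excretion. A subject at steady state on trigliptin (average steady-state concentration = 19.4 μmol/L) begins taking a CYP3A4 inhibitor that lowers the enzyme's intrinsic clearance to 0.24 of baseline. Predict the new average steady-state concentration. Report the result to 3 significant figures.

CYP3A4: 0.52 × 0.24 = 0.1248
Other: 0.48 (unchanged)
New clearance relative to baseline: 0.1248 + 0.48 = 0.6048.
Average steady-state concentration ∝ 1/CL, so new value = 19.4 / 0.6048 = 32.1 μmol/L.

32.1 μmol/L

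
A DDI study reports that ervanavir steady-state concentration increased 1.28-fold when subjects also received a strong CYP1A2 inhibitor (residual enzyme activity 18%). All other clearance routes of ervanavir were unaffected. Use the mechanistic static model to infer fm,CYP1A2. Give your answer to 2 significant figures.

0.27

CL'/CL = 1 / 1.28 = 0.7812
0.18·fm + (1 − fm) = 0.7812
fm = (0.7812 − 1) / (0.18 − 1) = 0.27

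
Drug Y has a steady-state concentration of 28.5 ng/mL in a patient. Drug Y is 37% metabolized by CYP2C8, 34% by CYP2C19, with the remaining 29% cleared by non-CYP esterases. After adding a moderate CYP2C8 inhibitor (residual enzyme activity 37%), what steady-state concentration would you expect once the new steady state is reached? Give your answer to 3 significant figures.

37.2 ng/mL

The CYP2C8 pathway (37% of clearance) is reduced to 0.37× activity: 0.37 × 0.37 = 0.1369.
CYP2C19 (34%) and the residual 29% are unaffected.
New clearance relative to baseline: 0.1369 + 0.34 + 0.29 = 0.7669.
New steady-state concentration = baseline ÷ relative clearance = 28.5 / 0.7669 = 37.2 ng/mL.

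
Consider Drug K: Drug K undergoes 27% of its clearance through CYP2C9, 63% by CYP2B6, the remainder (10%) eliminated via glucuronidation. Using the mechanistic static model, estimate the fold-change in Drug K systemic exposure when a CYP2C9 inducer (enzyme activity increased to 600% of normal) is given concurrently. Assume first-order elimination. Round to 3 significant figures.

0.426

The CYP2C9 pathway (27% of clearance) is boosted to 6× activity: 0.27 × 6 = 1.62.
CYP2B6 (63%) and the residual 10% are unaffected.
CL_new/CL_old = 1.62 + 0.63 + 0.1 = 2.35.
Systemic exposure is inversely proportional to clearance, so the fold-change is 1 / 2.35 = 0.426.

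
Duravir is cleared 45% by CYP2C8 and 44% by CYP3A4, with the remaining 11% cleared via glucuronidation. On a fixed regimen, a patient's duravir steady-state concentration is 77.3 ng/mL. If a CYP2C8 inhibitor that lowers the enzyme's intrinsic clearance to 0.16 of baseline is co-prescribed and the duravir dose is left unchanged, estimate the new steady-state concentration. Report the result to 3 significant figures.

The CYP2C8 pathway (45% of clearance) is reduced to 0.16× activity: 0.45 × 0.16 = 0.072.
CYP3A4 (44%) and the residual 11% are unaffected.
CL_new/CL_old = 0.072 + 0.44 + 0.11 = 0.622.
Steady-state concentration ∝ 1/CL, so new value = 77.3 / 0.622 = 124 ng/mL.

124 ng/mL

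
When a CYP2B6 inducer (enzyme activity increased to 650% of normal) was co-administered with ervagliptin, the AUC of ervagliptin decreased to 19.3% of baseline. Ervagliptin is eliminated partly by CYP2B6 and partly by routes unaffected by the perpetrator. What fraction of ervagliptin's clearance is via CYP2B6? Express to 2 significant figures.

CL'/CL = 1 / 0.193 = 5.181
6.5·fm + (1 − fm) = 5.181
fm = (5.181 − 1) / (6.5 − 1) = 0.76

0.76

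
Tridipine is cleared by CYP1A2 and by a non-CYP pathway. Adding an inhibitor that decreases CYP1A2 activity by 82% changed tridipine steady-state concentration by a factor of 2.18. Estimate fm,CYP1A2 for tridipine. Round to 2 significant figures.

0.66

CL'/CL = 1 / 2.18 = 0.4587
0.18·fm + (1 − fm) = 0.4587
fm = (0.4587 − 1) / (0.18 − 1) = 0.66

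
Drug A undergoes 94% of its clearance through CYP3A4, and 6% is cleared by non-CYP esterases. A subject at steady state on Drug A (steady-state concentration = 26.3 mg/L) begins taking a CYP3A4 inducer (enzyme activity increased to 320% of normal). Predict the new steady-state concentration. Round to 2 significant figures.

8.6 mg/L

CYP3A4: 0.94 × 3.2 = 3.008
Other: 0.06 (unchanged)
Relative clearance = 3.008 + 0.06 = 3.068.
New steady-state concentration = baseline ÷ relative clearance = 26.3 / 3.068 = 8.6 mg/L.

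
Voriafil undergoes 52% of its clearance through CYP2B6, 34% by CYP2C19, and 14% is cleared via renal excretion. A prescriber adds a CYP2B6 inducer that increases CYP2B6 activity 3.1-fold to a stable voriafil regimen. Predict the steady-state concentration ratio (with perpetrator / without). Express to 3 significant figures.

0.478

The CYP2B6 pathway (52% of clearance) increases to 3.1× activity: 0.52 × 3.1 = 1.612.
CYP2C19 (34%) and the residual 14% are unaffected.
CL_new/CL_old = 1.612 + 0.34 + 0.14 = 2.092.
Steady-state concentration is inversely proportional to clearance, so the fold-change is 1 / 2.092 = 0.478.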